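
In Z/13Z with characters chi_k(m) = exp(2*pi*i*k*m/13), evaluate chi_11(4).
chi_11(4) = zeta_13^44 = exp(10*I*pi/13)

Solution. chi_11(4) = zeta_13^(11*4) = zeta_13^44. Since zeta_13^13 = 1, this equals zeta_13^5 = exp(2*pi*i*5/13) = exp(10*I*pi/13).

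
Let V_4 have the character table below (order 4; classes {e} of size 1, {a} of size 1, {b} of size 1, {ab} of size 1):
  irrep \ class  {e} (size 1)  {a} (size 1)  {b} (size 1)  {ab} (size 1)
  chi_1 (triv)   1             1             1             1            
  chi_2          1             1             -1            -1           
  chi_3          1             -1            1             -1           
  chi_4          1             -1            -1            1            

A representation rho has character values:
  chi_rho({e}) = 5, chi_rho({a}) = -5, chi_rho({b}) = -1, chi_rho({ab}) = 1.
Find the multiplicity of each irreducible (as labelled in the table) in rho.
Multiplicities: chi_1: 0, chi_2: 0, chi_3: 2, chi_4: 3.

Use <chi_rho, chi> = (1/|G|) sum_C |C| * chi_rho(C) * conj(chi(C)) with |G| = 4 for each irreducible chi in the table:
  <chi_rho, chi_1> = (1/4)[1*(5)*conj(1) + 1*(-5)*conj(1) + 1*(-1)*conj(1) + 1*(1)*conj(1)]
      = (1/4)[(5) + (-5) + (-1) + (1)] = 0/4 = 0
  <chi_rho, chi_2> = (1/4)[1*(5)*conj(1) + 1*(-5)*conj(1) + 1*(-1)*conj(-1) + 1*(1)*conj(-1)]
      = (1/4)[(5) + (-5) + (1) + (-1)] = 0/4 = 0
  <chi_rho, chi_3> = (1/4)[1*(5)*conj(1) + 1*(-5)*conj(-1) + 1*(-1)*conj(1) + 1*(1)*conj(-1)]
      = (1/4)[(5) + (5) + (-1) + (-1)] = 8/4 = 2
  <chi_rho, chi_4> = (1/4)[1*(5)*conj(1) + 1*(-5)*conj(-1) + 1*(-1)*conj(-1) + 1*(1)*conj(1)]
      = (1/4)[(5) + (5) + (1) + (1)] = 12/4 = 3
Dimension check: dim(rho) = sum (mult * dim) = 0*1 + 0*1 + 2*1 + 3*1 = 5 = chi_rho(e) = 5.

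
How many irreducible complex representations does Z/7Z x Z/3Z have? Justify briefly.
21

The number of irreducible complex representations of a finite group equals its number of conjugacy classes. Z/7Z x Z/3Z is abelian of order 21, so every element is its own conjugacy class: 21 classes, so Z/7Z x Z/3Z (order 21) has exactly 21 irreducible complex representations.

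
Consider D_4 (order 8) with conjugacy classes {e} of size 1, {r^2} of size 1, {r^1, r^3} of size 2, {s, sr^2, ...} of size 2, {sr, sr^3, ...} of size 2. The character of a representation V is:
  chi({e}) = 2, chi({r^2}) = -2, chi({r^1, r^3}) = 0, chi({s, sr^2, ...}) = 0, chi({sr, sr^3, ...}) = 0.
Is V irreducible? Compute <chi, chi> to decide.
Irreducible: <chi, chi> = 1.

Solution. <chi, chi> = (1/|G|) sum_C |C| * |chi(C)|^2 = (1/8)[1*|2|^2 + 1*|-2|^2 + 2*|0|^2 + 2*|0|^2 + 2*|0|^2]
  = (1/8)[(4) + (4) + (0) + (0) + (0)] = 8/8 = 1.
A character is irreducible iff <chi, chi> = 1, so this representation is irreducible.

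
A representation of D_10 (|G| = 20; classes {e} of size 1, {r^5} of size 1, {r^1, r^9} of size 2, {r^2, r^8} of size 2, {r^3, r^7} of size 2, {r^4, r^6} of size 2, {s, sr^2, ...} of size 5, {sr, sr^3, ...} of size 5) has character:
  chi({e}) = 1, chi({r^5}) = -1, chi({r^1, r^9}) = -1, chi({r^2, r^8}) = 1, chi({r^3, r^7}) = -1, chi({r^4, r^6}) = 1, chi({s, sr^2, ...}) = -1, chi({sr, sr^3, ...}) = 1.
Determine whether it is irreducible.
Irreducible: <chi, chi> = 1.

Working: <chi, chi> = (1/|G|) sum_C |C| * |chi(C)|^2 = (1/20)[1*|1|^2 + 1*|-1|^2 + 2*|-1|^2 + 2*|1|^2 + 2*|-1|^2 + 2*|1|^2 + 5*|-1|^2 + 5*|1|^2]
  = (1/20)[(1) + (1) + (2) + (2) + (2) + (2) + (5) + (5)] = 20/20 = 1.
A character is irreducible iff <chi, chi> = 1, so this representation is irreducible.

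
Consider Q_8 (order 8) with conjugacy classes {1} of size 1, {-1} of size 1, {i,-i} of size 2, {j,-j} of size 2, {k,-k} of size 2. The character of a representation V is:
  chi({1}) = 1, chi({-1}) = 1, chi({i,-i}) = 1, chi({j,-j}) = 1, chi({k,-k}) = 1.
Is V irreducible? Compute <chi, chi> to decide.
Irreducible: <chi, chi> = 1.

Why: <chi, chi> = (1/|G|) sum_C |C| * |chi(C)|^2 = (1/8)[1*|1|^2 + 1*|1|^2 + 2*|1|^2 + 2*|1|^2 + 2*|1|^2]
  = (1/8)[(1) + (1) + (2) + (2) + (2)] = 8/8 = 1.
A character is irreducible iff <chi, chi> = 1, so this representation is irreducible.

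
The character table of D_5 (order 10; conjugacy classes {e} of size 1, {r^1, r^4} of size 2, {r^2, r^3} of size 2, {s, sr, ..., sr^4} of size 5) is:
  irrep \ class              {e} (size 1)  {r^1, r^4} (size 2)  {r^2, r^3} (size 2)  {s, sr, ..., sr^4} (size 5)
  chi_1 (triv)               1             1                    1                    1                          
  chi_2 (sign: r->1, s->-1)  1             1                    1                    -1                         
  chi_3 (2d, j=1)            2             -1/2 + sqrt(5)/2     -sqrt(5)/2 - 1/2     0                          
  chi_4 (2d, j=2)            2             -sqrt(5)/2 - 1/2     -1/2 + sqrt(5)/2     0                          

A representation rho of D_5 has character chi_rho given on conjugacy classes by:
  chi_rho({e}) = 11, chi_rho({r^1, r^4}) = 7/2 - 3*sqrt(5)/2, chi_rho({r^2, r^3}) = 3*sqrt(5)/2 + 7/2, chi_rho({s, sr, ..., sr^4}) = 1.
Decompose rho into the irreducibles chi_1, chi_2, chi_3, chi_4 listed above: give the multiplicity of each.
Multiplicities: chi_1: 3, chi_2: 2, chi_3: 0, chi_4: 3.

Details: Use <chi_rho, chi> = (1/|G|) sum_C |C| * chi_rho(C) * conj(chi(C)) with |G| = 10 for each irreducible chi in the table:
  <chi_rho, chi_1> = (1/10)[1*(11)*conj(1) + 2*(7/2 - 3*sqrt(5)/2)*conj(1) + 2*(3*sqrt(5)/2 + 7/2)*conj(1) + 5*(1)*conj(1)]
      = (1/10)[(11) + (7 - 3*sqrt(5)) + (3*sqrt(5) + 7) + (5)] = 30/10 = 3
  <chi_rho, chi_2> = (1/10)[1*(11)*conj(1) + 2*(7/2 - 3*sqrt(5)/2)*conj(1) + 2*(3*sqrt(5)/2 + 7/2)*conj(1) + 5*(1)*conj(-1)]
      = (1/10)[(11) + (7 - 3*sqrt(5)) + (3*sqrt(5) + 7) + (-5)] = 20/10 = 2
  <chi_rho, chi_3> = (1/10)[1*(11)*conj(2) + 2*(7/2 - 3*sqrt(5)/2)*conj(-1/2 + sqrt(5)/2) + 2*(3*sqrt(5)/2 + 7/2)*conj(-sqrt(5)/2 - 1/2) + 5*(1)*conj(0)]
      = (1/10)[(22) + (-11 + 5*sqrt(5)) + (-5*sqrt(5) - 11) + (0)] = 0/10 = 0
  <chi_rho, chi_4> = (1/10)[1*(11)*conj(2) + 2*(7/2 - 3*sqrt(5)/2)*conj(-sqrt(5)/2 - 1/2) + 2*(3*sqrt(5)/2 + 7/2)*conj(-1/2 + sqrt(5)/2) + 5*(1)*conj(0)]
      = (1/10)[(22) + (4 - 2*sqrt(5)) + (4 + 2*sqrt(5)) + (0)] = 30/10 = 3
Dimension check: dim(rho) = sum (mult * dim) = 3*1 + 2*1 + 0*2 + 3*2 = 11 = chi_rho(e) = 11.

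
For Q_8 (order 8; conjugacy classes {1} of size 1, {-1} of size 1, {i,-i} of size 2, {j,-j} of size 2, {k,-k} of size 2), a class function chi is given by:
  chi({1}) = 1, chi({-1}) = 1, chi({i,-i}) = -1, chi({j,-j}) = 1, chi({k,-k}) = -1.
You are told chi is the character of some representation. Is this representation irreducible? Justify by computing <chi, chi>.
Irreducible: <chi, chi> = 1.

Solution. <chi, chi> = (1/|G|) sum_C |C| * |chi(C)|^2 = (1/8)[1*|1|^2 + 1*|1|^2 + 2*|-1|^2 + 2*|1|^2 + 2*|-1|^2]
  = (1/8)[(1) + (1) + (2) + (2) + (2)] = 8/8 = 1.
A character is irreducible iff <chi, chi> = 1, so this representation is irreducible.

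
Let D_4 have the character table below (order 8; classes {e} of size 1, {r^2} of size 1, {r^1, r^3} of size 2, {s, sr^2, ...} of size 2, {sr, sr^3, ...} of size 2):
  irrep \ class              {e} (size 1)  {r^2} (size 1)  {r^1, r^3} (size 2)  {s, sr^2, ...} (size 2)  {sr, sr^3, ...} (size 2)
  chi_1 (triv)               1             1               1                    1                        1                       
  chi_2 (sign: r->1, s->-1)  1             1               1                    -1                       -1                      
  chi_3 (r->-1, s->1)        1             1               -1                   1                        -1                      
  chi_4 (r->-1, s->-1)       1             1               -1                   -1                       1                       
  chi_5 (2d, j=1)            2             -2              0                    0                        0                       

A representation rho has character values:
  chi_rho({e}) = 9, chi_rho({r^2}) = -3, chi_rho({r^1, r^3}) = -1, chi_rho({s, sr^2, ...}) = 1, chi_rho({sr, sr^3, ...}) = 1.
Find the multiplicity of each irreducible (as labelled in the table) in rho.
Multiplicities: chi_1: 1, chi_2: 0, chi_3: 1, chi_4: 1, chi_5: 3.

Why: Use <chi_rho, chi> = (1/|G|) sum_C |C| * chi_rho(C) * conj(chi(C)) with |G| = 8 for each irreducible chi in the table:
  <chi_rho, chi_1> = (1/8)[1*(9)*conj(1) + 1*(-3)*conj(1) + 2*(-1)*conj(1) + 2*(1)*conj(1) + 2*(1)*conj(1)]
      = (1/8)[(9) + (-3) + (-2) + (2) + (2)] = 8/8 = 1
  <chi_rho, chi_2> = (1/8)[1*(9)*conj(1) + 1*(-3)*conj(1) + 2*(-1)*conj(1) + 2*(1)*conj(-1) + 2*(1)*conj(-1)]
      = (1/8)[(9) + (-3) + (-2) + (-2) + (-2)] = 0/8 = 0
  <chi_rho, chi_3> = (1/8)[1*(9)*conj(1) + 1*(-3)*conj(1) + 2*(-1)*conj(-1) + 2*(1)*conj(1) + 2*(1)*conj(-1)]
      = (1/8)[(9) + (-3) + (2) + (2) + (-2)] = 8/8 = 1
  <chi_rho, chi_4> = (1/8)[1*(9)*conj(1) + 1*(-3)*conj(1) + 2*(-1)*conj(-1) + 2*(1)*conj(-1) + 2*(1)*conj(1)]
      = (1/8)[(9) + (-3) + (2) + (-2) + (2)] = 8/8 = 1
  <chi_rho, chi_5> = (1/8)[1*(9)*conj(2) + 1*(-3)*conj(-2) + 2*(-1)*conj(0) + 2*(1)*conj(0) + 2*(1)*conj(0)]
      = (1/8)[(18) + (6) + (0) + (0) + (0)] = 24/8 = 3
Dimension check: dim(rho) = sum (mult * dim) = 1*1 + 0*1 + 1*1 + 1*1 + 3*2 = 9 = chi_rho(e) = 9.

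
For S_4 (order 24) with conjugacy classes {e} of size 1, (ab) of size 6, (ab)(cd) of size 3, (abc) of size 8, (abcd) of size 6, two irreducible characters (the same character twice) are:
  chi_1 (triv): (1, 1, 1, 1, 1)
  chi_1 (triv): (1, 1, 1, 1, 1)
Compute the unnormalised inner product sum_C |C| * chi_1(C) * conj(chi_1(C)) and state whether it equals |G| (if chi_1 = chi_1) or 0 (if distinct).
Sum = 24 = |G| = 24; so <chi_1, chi_1> = 1 (norm-1 confirms irreducibility).

Working: Compute term by term over conjugacy classes (|C| * chi_1(C) * conj(chi_1(C))):
  1*(1)*conj(1) + 6*(1)*conj(1) + 3*(1)*conj(1) + 8*(1)*conj(1) + 6*(1)*conj(1)
  = (1) + (6) + (3) + (8) + (6)
  = 24.
Dividing by |G| = 24 gives 24/24 = 1, matching the row-orthogonality relation <chi_1, chi_1> = [chi_1 = chi_1].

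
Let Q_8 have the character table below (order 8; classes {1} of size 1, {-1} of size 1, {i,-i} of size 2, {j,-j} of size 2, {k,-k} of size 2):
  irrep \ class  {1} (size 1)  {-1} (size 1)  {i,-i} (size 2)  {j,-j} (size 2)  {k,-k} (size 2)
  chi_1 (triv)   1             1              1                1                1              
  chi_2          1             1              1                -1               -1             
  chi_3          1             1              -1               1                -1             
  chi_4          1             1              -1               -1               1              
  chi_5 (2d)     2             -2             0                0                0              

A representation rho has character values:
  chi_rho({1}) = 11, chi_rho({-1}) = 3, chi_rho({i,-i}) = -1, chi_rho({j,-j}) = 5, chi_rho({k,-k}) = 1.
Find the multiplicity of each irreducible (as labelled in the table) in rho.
Multiplicities: chi_1: 3, chi_2: 0, chi_3: 3, chi_4: 1, chi_5: 2.

Explanation: Use <chi_rho, chi> = (1/|G|) sum_C |C| * chi_rho(C) * conj(chi(C)) with |G| = 8 for each irreducible chi in the table:
  <chi_rho, chi_1> = (1/8)[1*(11)*conj(1) + 1*(3)*conj(1) + 2*(-1)*conj(1) + 2*(5)*conj(1) + 2*(1)*conj(1)]
      = (1/8)[(11) + (3) + (-2) + (10) + (2)] = 24/8 = 3
  <chi_rho, chi_2> = (1/8)[1*(11)*conj(1) + 1*(3)*conj(1) + 2*(-1)*conj(1) + 2*(5)*conj(-1) + 2*(1)*conj(-1)]
      = (1/8)[(11) + (3) + (-2) + (-10) + (-2)] = 0/8 = 0
  <chi_rho, chi_3> = (1/8)[1*(11)*conj(1) + 1*(3)*conj(1) + 2*(-1)*conj(-1) + 2*(5)*conj(1) + 2*(1)*conj(-1)]
      = (1/8)[(11) + (3) + (2) + (10) + (-2)] = 24/8 = 3
  <chi_rho, chi_4> = (1/8)[1*(11)*conj(1) + 1*(3)*conj(1) + 2*(-1)*conj(-1) + 2*(5)*conj(-1) + 2*(1)*conj(1)]
      = (1/8)[(11) + (3) + (2) + (-10) + (2)] = 8/8 = 1
  <chi_rho, chi_5> = (1/8)[1*(11)*conj(2) + 1*(3)*conj(-2) + 2*(-1)*conj(0) + 2*(5)*conj(0) + 2*(1)*conj(0)]
      = (1/8)[(22) + (-6) + (0) + (0) + (0)] = 16/8 = 2
Dimension check: dim(rho) = sum (mult * dim) = 3*1 + 0*1 + 3*1 + 1*1 + 2*2 = 11 = chi_rho(e) = 11.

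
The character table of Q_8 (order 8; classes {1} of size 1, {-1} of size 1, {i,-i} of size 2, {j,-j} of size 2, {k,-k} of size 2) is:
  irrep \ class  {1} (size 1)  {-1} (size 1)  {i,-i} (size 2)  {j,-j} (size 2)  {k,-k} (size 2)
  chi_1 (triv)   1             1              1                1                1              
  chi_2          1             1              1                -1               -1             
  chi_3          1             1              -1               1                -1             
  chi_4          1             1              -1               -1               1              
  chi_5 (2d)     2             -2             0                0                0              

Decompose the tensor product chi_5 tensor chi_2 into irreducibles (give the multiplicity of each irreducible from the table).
chi_5 tensor chi_2 = chi_5 (all other irreducibles have multiplicity 0).

The character of a tensor product is the pointwise product (chi_5 * chi_2)(C) = chi_5(C) * chi_2(C):
  {1}: (2)*(1), {-1}: (-2)*(1), {i,-i}: (0)*(1), {j,-j}: (0)*(-1), {k,-k}: (0)*(-1)
so (chi_5 * chi_2) takes values
  {1} -> 2, {-1} -> -2, {i,-i} -> 0, {j,-j} -> 0, {k,-k} -> 0.
Now take the inner product of this character with each irreducible chi from the table, <chi_5*chi_2, chi> = (1/8) sum_C |C| (chi_5*chi_2)(C) conj(chi(C)):
  <chi_5*chi_2, chi_1> = (1/8)[1*(2)*conj(1) + 1*(-2)*conj(1) + 2*(0)*conj(1) + 2*(0)*conj(1) + 2*(0)*conj(1)]
      = (1/8)[(2) + (-2) + (0) + (0) + (0)] = 0/8 = 0
  <chi_5*chi_2, chi_2> = (1/8)[1*(2)*conj(1) + 1*(-2)*conj(1) + 2*(0)*conj(1) + 2*(0)*conj(-1) + 2*(0)*conj(-1)]
      = (1/8)[(2) + (-2) + (0) + (0) + (0)] = 0/8 = 0
  <chi_5*chi_2, chi_3> = (1/8)[1*(2)*conj(1) + 1*(-2)*conj(1) + 2*(0)*conj(-1) + 2*(0)*conj(1) + 2*(0)*conj(-1)]
      = (1/8)[(2) + (-2) + (0) + (0) + (0)] = 0/8 = 0
  <chi_5*chi_2, chi_4> = (1/8)[1*(2)*conj(1) + 1*(-2)*conj(1) + 2*(0)*conj(-1) + 2*(0)*conj(-1) + 2*(0)*conj(1)]
      = (1/8)[(2) + (-2) + (0) + (0) + (0)] = 0/8 = 0
  <chi_5*chi_2, chi_5> = (1/8)[1*(2)*conj(2) + 1*(-2)*conj(-2) + 2*(0)*conj(0) + 2*(0)*conj(0) + 2*(0)*conj(0)]
      = (1/8)[(4) + (4) + (0) + (0) + (0)] = 8/8 = 1
Hence the multiplicities are chi_5: 1. Dimension check: dim(chi_5)*dim(chi_2) = 2*1 = 2 and sum (mult * dim) = 1*2 = 2.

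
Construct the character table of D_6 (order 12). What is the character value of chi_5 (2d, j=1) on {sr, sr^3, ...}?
Conjugacy classes: {e} of size 1, {r^3} of size 1, {r^1, r^5} of size 2, {r^2, r^4} of size 2, {s, sr^2, ...} of size 3, {sr, sr^3, ...} of size 3.
Character table:
  irrep \ class              {e} (size 1)  {r^3} (size 1)  {r^1, r^5} (size 2)  {r^2, r^4} (size 2)  {s, sr^2, ...} (size 3)  {sr, sr^3, ...} (size 3)
  chi_1 (triv)               1             1               1                    1                    1                        1                       
  chi_2 (sign: r->1, s->-1)  1             1               1                    1                    -1                       -1                      
  chi_3 (r->-1, s->1)        1             -1              -1                   1                    1                        -1                      
  chi_4 (r->-1, s->-1)       1             -1              -1                   1                    -1                       1                       
  chi_5 (2d, j=1)            2             -2              1                    -1                   0                        0                       
  chi_6 (2d, j=2)            2             2               -1                   -1                   0                        0                       

Spot check: chi_5 (2d, j=1) on {sr, sr^3, ...} = 0.

Explanation: D_6 has order 2*6 = 12 with 6 conjugacy classes, hence 6 irreducibles. Sum of squared dims 1 + 1 + 1 + 1 + 4 + 4 = 12 = |G|. Linear characters come from the abelianisation; the 2-dimensional irreps have character r^k -> 2*cos(2*pi*j*k/6), reflections -> 0.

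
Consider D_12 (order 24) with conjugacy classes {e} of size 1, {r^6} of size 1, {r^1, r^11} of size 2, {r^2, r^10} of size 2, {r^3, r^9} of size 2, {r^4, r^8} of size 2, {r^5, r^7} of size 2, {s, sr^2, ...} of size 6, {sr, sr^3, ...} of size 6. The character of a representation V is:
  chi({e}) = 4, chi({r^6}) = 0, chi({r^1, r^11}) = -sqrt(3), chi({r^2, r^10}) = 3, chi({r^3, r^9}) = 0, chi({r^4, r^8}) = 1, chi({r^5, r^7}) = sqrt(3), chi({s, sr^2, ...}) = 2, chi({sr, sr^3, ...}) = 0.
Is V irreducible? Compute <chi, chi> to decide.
Not irreducible (reducible): <chi, chi> = 3 > 1.

Argument: <chi, chi> = (1/|G|) sum_C |C| * |chi(C)|^2 = (1/24)[1*|4|^2 + 1*|0|^2 + 2*|-sqrt(3)|^2 + 2*|3|^2 + 2*|0|^2 + 2*|1|^2 + 2*|sqrt(3)|^2 + 6*|2|^2 + 6*|0|^2]
  = (1/24)[(16) + (0) + (6) + (18) + (0) + (2) + (6) + (24) + (0)] = 72/24 = 3.
A character is irreducible iff <chi, chi> = 1, so this representation is reducible.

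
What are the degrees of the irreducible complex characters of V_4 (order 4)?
Dimensions: 1, 1, 1, 1

Derivation: There are 4 irreducibles (= number of conjugacy classes). Their dimensions d_i satisfy sum d_i^2 = |G| = 4: 1 + 1 + 1 + 1 = 4.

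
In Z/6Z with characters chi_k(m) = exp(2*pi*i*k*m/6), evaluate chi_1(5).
chi_1(5) = zeta_6^5 = exp(-I*pi/3)

Argument: chi_1(5) = zeta_6^(1*5) = zeta_6^5. Since zeta_6^6 = 1, this equals zeta_6^5 = exp(2*pi*i*5/6) = exp(-I*pi/3).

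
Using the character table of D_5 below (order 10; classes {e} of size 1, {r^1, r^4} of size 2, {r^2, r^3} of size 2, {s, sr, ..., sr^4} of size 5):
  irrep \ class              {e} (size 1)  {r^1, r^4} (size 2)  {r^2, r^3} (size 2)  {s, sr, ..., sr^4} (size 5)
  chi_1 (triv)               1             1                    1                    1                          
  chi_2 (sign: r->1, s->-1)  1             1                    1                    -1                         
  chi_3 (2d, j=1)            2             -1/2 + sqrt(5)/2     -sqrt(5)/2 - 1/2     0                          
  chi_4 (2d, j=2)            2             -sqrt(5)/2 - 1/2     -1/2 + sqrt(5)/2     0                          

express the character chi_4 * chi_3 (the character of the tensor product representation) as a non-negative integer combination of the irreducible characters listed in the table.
chi_4 tensor chi_3 = chi_3 + chi_4 (all other irreducibles have multiplicity 0).

Justification: The character of a tensor product is the pointwise product (chi_4 * chi_3)(C) = chi_4(C) * chi_3(C):
  {e}: (2)*(2), {r^1, r^4}: (-sqrt(5)/2 - 1/2)*(-1/2 + sqrt(5)/2), {r^2, r^3}: (-1/2 + sqrt(5)/2)*(-sqrt(5)/2 - 1/2), {s, sr, ..., sr^4}: (0)*(0)
so (chi_4 * chi_3) takes values
  {e} -> 4, {r^1, r^4} -> -1, {r^2, r^3} -> -1, {s, sr, ..., sr^4} -> 0.
Now take the inner product of this character with each irreducible chi from the table, <chi_4*chi_3, chi> = (1/10) sum_C |C| (chi_4*chi_3)(C) conj(chi(C)):
  <chi_4*chi_3, chi_1> = (1/10)[1*(4)*conj(1) + 2*(-1)*conj(1) + 2*(-1)*conj(1) + 5*(0)*conj(1)]
      = (1/10)[(4) + (-2) + (-2) + (0)] = 0/10 = 0
  <chi_4*chi_3, chi_2> = (1/10)[1*(4)*conj(1) + 2*(-1)*conj(1) + 2*(-1)*conj(1) + 5*(0)*conj(-1)]
      = (1/10)[(4) + (-2) + (-2) + (0)] = 0/10 = 0
  <chi_4*chi_3, chi_3> = (1/10)[1*(4)*conj(2) + 2*(-1)*conj(-1/2 + sqrt(5)/2) + 2*(-1)*conj(-sqrt(5)/2 - 1/2) + 5*(0)*conj(0)]
      = (1/10)[(8) + (1 - sqrt(5)) + (1 + sqrt(5)) + (0)] = 10/10 = 1
  <chi_4*chi_3, chi_4> = (1/10)[1*(4)*conj(2) + 2*(-1)*conj(-sqrt(5)/2 - 1/2) + 2*(-1)*conj(-1/2 + sqrt(5)/2) + 5*(0)*conj(0)]
      = (1/10)[(8) + (1 + sqrt(5)) + (1 - sqrt(5)) + (0)] = 10/10 = 1
Hence the multiplicities are chi_3: 1, chi_4: 1. Dimension check: dim(chi_4)*dim(chi_3) = 2*2 = 4 and sum (mult * dim) = 1*2 + 1*2 = 4.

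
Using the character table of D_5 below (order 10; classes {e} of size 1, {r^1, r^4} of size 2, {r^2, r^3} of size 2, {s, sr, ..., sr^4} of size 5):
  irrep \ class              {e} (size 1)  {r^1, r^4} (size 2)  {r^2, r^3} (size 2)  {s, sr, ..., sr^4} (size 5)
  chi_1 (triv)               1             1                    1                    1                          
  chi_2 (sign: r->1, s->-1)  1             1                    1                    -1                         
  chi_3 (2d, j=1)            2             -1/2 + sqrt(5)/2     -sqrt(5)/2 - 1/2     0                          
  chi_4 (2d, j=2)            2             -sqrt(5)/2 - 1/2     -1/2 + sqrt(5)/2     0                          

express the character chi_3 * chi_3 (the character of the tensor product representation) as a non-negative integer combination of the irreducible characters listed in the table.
chi_3 tensor chi_3 = chi_1 + chi_2 + chi_4 (all other irreducibles have multiplicity 0).

Details: The character of a tensor product is the pointwise product (chi_3 * chi_3)(C) = chi_3(C) * chi_3(C):
  {e}: (2)*(2), {r^1, r^4}: (-1/2 + sqrt(5)/2)*(-1/2 + sqrt(5)/2), {r^2, r^3}: (-sqrt(5)/2 - 1/2)*(-sqrt(5)/2 - 1/2), {s, sr, ..., sr^4}: (0)*(0)
so (chi_3 * chi_3) takes values
  {e} -> 4, {r^1, r^4} -> 3/2 - sqrt(5)/2, {r^2, r^3} -> sqrt(5)/2 + 3/2, {s, sr, ..., sr^4} -> 0.
Now take the inner product of this character with each irreducible chi from the table, <chi_3*chi_3, chi> = (1/10) sum_C |C| (chi_3*chi_3)(C) conj(chi(C)):
  <chi_3*chi_3, chi_1> = (1/10)[1*(4)*conj(1) + 2*(3/2 - sqrt(5)/2)*conj(1) + 2*(sqrt(5)/2 + 3/2)*conj(1) + 5*(0)*conj(1)]
      = (1/10)[(4) + (3 - sqrt(5)) + (sqrt(5) + 3) + (0)] = 10/10 = 1
  <chi_3*chi_3, chi_2> = (1/10)[1*(4)*conj(1) + 2*(3/2 - sqrt(5)/2)*conj(1) + 2*(sqrt(5)/2 + 3/2)*conj(1) + 5*(0)*conj(-1)]
      = (1/10)[(4) + (3 - sqrt(5)) + (sqrt(5) + 3) + (0)] = 10/10 = 1
  <chi_3*chi_3, chi_3> = (1/10)[1*(4)*conj(2) + 2*(3/2 - sqrt(5)/2)*conj(-1/2 + sqrt(5)/2) + 2*(sqrt(5)/2 + 3/2)*conj(-sqrt(5)/2 - 1/2) + 5*(0)*conj(0)]
      = (1/10)[(8) + (-4 + 2*sqrt(5)) + (-2*sqrt(5) - 4) + (0)] = 0/10 = 0
  <chi_3*chi_3, chi_4> = (1/10)[1*(4)*conj(2) + 2*(3/2 - sqrt(5)/2)*conj(-sqrt(5)/2 - 1/2) + 2*(sqrt(5)/2 + 3/2)*conj(-1/2 + sqrt(5)/2) + 5*(0)*conj(0)]
      = (1/10)[(8) + (1 - sqrt(5)) + (1 + sqrt(5)) + (0)] = 10/10 = 1
Hence the multiplicities are chi_1: 1, chi_2: 1, chi_4: 1. Dimension check: dim(chi_3)*dim(chi_3) = 2*2 = 4 and sum (mult * dim) = 1*1 + 1*1 + 1*2 = 4.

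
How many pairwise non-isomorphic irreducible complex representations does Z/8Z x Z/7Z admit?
56

Argument: The number of irreducible complex representations of a finite group equals its number of conjugacy classes. Z/8Z x Z/7Z is abelian of order 56, so every element is its own conjugacy class: 56 classes, so Z/8Z x Z/7Z (order 56) has exactly 56 irreducible complex representations.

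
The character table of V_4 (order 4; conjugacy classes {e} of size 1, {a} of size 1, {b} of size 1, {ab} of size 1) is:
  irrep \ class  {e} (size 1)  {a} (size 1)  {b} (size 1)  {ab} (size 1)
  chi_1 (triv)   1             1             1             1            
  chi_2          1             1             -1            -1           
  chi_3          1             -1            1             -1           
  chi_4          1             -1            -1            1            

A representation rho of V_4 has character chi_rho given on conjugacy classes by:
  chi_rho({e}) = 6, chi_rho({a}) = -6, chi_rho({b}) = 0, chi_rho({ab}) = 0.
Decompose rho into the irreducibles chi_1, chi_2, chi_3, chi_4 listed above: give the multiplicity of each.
Multiplicities: chi_1: 0, chi_2: 0, chi_3: 3, chi_4: 3.

Details: Use <chi_rho, chi> = (1/|G|) sum_C |C| * chi_rho(C) * conj(chi(C)) with |G| = 4 for each irreducible chi in the table:
  <chi_rho, chi_1> = (1/4)[1*(6)*conj(1) + 1*(-6)*conj(1) + 1*(0)*conj(1) + 1*(0)*conj(1)]
      = (1/4)[(6) + (-6) + (0) + (0)] = 0/4 = 0
  <chi_rho, chi_2> = (1/4)[1*(6)*conj(1) + 1*(-6)*conj(1) + 1*(0)*conj(-1) + 1*(0)*conj(-1)]
      = (1/4)[(6) + (-6) + (0) + (0)] = 0/4 = 0
  <chi_rho, chi_3> = (1/4)[1*(6)*conj(1) + 1*(-6)*conj(-1) + 1*(0)*conj(1) + 1*(0)*conj(-1)]
      = (1/4)[(6) + (6) + (0) + (0)] = 12/4 = 3
  <chi_rho, chi_4> = (1/4)[1*(6)*conj(1) + 1*(-6)*conj(-1) + 1*(0)*conj(-1) + 1*(0)*conj(1)]
      = (1/4)[(6) + (6) + (0) + (0)] = 12/4 = 3
Dimension check: dim(rho) = sum (mult * dim) = 0*1 + 0*1 + 3*1 + 3*1 = 6 = chi_rho(e) = 6.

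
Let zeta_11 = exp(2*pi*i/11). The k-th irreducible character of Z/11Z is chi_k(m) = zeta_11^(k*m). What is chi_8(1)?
chi_8(1) = zeta_11^8 = exp(-6*I*pi/11)

Justification: chi_8(1) = zeta_11^(8*1) = zeta_11^8. Since zeta_11^11 = 1, this equals zeta_11^8 = exp(2*pi*i*8/11) = exp(-6*I*pi/11).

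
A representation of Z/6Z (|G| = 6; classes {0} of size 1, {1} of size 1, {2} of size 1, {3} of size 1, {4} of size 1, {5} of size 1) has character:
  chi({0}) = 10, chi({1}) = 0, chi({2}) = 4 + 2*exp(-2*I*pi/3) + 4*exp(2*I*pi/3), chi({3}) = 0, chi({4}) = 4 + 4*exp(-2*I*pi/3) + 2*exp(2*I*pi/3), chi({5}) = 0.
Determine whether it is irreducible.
Not irreducible (reducible): <chi, chi> = 18 > 1.

Reasoning: <chi, chi> = (1/|G|) sum_C |C| * |chi(C)|^2 = (1/6)[1*|10|^2 + 1*|0|^2 + 1*|4 + 2*exp(-2*I*pi/3) + 4*exp(2*I*pi/3)|^2 + 1*|0|^2 + 1*|4 + 4*exp(-2*I*pi/3) + 2*exp(2*I*pi/3)|^2 + 1*|0|^2]
  = (1/6)[(100) + (0) + (4) + (0) + (4) + (0)] = 108/6 = 18.
(Exp terms are combined using exp(i*s)*conj(exp(i*t)) = exp(i*(s-t)), and sums of them are collapsed using the identity that for every m > 1 the m distinct m-th roots of unity sum to 0, e.g. 1 + exp(2*I*pi/3) + exp(-2*I*pi/3) = 0.)
A character is irreducible iff <chi, chi> = 1, so this representation is reducible.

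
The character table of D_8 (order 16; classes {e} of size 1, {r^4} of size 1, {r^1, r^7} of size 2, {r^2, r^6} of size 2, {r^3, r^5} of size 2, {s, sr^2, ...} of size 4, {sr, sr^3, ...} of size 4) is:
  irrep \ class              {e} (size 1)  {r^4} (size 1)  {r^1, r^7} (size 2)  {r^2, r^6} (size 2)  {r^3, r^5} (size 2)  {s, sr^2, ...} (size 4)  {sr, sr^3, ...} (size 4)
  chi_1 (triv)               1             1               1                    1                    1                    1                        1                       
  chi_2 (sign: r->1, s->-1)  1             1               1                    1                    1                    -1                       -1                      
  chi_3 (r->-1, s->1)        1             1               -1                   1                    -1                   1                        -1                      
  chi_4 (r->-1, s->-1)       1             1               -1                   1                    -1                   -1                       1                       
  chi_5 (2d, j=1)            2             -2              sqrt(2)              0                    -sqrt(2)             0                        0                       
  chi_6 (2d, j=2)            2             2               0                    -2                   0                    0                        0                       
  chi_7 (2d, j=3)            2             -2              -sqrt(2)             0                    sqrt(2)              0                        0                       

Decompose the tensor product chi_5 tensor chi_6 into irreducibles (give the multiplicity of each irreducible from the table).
chi_5 tensor chi_6 = chi_5 + chi_7 (all other irreducibles have multiplicity 0).

Working: The character of a tensor product is the pointwise product (chi_5 * chi_6)(C) = chi_5(C) * chi_6(C):
  {e}: (2)*(2), {r^4}: (-2)*(2), {r^1, r^7}: (sqrt(2))*(0), {r^2, r^6}: (0)*(-2), {r^3, r^5}: (-sqrt(2))*(0), {s, sr^2, ...}: (0)*(0), {sr, sr^3, ...}: (0)*(0)
so (chi_5 * chi_6) takes values
  {e} -> 4, {r^4} -> -4, {r^1, r^7} -> 0, {r^2, r^6} -> 0, {r^3, r^5} -> 0, {s, sr^2, ...} -> 0, {sr, sr^3, ...} -> 0.
Now take the inner product of this character with each irreducible chi from the table, <chi_5*chi_6, chi> = (1/16) sum_C |C| (chi_5*chi_6)(C) conj(chi(C)):
  <chi_5*chi_6, chi_1> = (1/16)[1*(4)*conj(1) + 1*(-4)*conj(1) + 2*(0)*conj(1) + 2*(0)*conj(1) + 2*(0)*conj(1) + 4*(0)*conj(1) + 4*(0)*conj(1)]
      = (1/16)[(4) + (-4) + (0) + (0) + (0) + (0) + (0)] = 0/16 = 0
  <chi_5*chi_6, chi_2> = (1/16)[1*(4)*conj(1) + 1*(-4)*conj(1) + 2*(0)*conj(1) + 2*(0)*conj(1) + 2*(0)*conj(1) + 4*(0)*conj(-1) + 4*(0)*conj(-1)]
      = (1/16)[(4) + (-4) + (0) + (0) + (0) + (0) + (0)] = 0/16 = 0
  <chi_5*chi_6, chi_3> = (1/16)[1*(4)*conj(1) + 1*(-4)*conj(1) + 2*(0)*conj(-1) + 2*(0)*conj(1) + 2*(0)*conj(-1) + 4*(0)*conj(1) + 4*(0)*conj(-1)]
      = (1/16)[(4) + (-4) + (0) + (0) + (0) + (0) + (0)] = 0/16 = 0
  <chi_5*chi_6, chi_4> = (1/16)[1*(4)*conj(1) + 1*(-4)*conj(1) + 2*(0)*conj(-1) + 2*(0)*conj(1) + 2*(0)*conj(-1) + 4*(0)*conj(-1) + 4*(0)*conj(1)]
      = (1/16)[(4) + (-4) + (0) + (0) + (0) + (0) + (0)] = 0/16 = 0
  <chi_5*chi_6, chi_5> = (1/16)[1*(4)*conj(2) + 1*(-4)*conj(-2) + 2*(0)*conj(sqrt(2)) + 2*(0)*conj(0) + 2*(0)*conj(-sqrt(2)) + 4*(0)*conj(0) + 4*(0)*conj(0)]
      = (1/16)[(8) + (8) + (0) + (0) + (0) + (0) + (0)] = 16/16 = 1
  <chi_5*chi_6, chi_6> = (1/16)[1*(4)*conj(2) + 1*(-4)*conj(2) + 2*(0)*conj(0) + 2*(0)*conj(-2) + 2*(0)*conj(0) + 4*(0)*conj(0) + 4*(0)*conj(0)]
      = (1/16)[(8) + (-8) + (0) + (0) + (0) + (0) + (0)] = 0/16 = 0
  <chi_5*chi_6, chi_7> = (1/16)[1*(4)*conj(2) + 1*(-4)*conj(-2) + 2*(0)*conj(-sqrt(2)) + 2*(0)*conj(0) + 2*(0)*conj(sqrt(2)) + 4*(0)*conj(0) + 4*(0)*conj(0)]
      = (1/16)[(8) + (8) + (0) + (0) + (0) + (0) + (0)] = 16/16 = 1
Hence the multiplicities are chi_5: 1, chi_7: 1. Dimension check: dim(chi_5)*dim(chi_6) = 2*2 = 4 and sum (mult * dim) = 1*2 + 1*2 = 4.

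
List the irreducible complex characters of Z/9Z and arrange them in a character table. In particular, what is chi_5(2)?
Character table of Z/9Z (irreps indexed chi_0,...,chi_8 with chi_k(m) = zeta_9^(k*m), zeta_9 = exp(2*pi*i/9)):
  irrep \ class  {0} (size 1)  {1} (size 1)    {2} (size 1)    {3} (size 1)    {4} (size 1)    {5} (size 1)    {6} (size 1)    {7} (size 1)    {8} (size 1)  
  chi_0          1             1               1               1               1               1               1               1               1             
  chi_1          1             exp(2*I*pi/9)   exp(4*I*pi/9)   exp(2*I*pi/3)   exp(8*I*pi/9)   exp(-8*I*pi/9)  exp(-2*I*pi/3)  exp(-4*I*pi/9)  exp(-2*I*pi/9)
  chi_2          1             exp(4*I*pi/9)   exp(8*I*pi/9)   exp(-2*I*pi/3)  exp(-2*I*pi/9)  exp(2*I*pi/9)   exp(2*I*pi/3)   exp(-8*I*pi/9)  exp(-4*I*pi/9)
  chi_3          1             exp(2*I*pi/3)   exp(-2*I*pi/3)  1               exp(2*I*pi/3)   exp(-2*I*pi/3)  1               exp(2*I*pi/3)   exp(-2*I*pi/3)
  chi_4          1             exp(8*I*pi/9)   exp(-2*I*pi/9)  exp(2*I*pi/3)   exp(-4*I*pi/9)  exp(4*I*pi/9)   exp(-2*I*pi/3)  exp(2*I*pi/9)   exp(-8*I*pi/9)
  chi_5          1             exp(-8*I*pi/9)  exp(2*I*pi/9)   exp(-2*I*pi/3)  exp(4*I*pi/9)   exp(-4*I*pi/9)  exp(2*I*pi/3)   exp(-2*I*pi/9)  exp(8*I*pi/9) 
  chi_6          1             exp(-2*I*pi/3)  exp(2*I*pi/3)   1               exp(-2*I*pi/3)  exp(2*I*pi/3)   1               exp(-2*I*pi/3)  exp(2*I*pi/3) 
  chi_7          1             exp(-4*I*pi/9)  exp(-8*I*pi/9)  exp(2*I*pi/3)   exp(2*I*pi/9)   exp(-2*I*pi/9)  exp(-2*I*pi/3)  exp(8*I*pi/9)   exp(4*I*pi/9) 
  chi_8          1             exp(-2*I*pi/9)  exp(-4*I*pi/9)  exp(-2*I*pi/3)  exp(-8*I*pi/9)  exp(8*I*pi/9)   exp(2*I*pi/3)   exp(4*I*pi/9)   exp(2*I*pi/9) 

Spot check: chi_5(2) = zeta_9^(5*2) = zeta_9^10 = exp(2*I*pi/9).

Argument: Z/9Z is abelian, so all 9 irreducible complex representations are 1-dimensional. They are given by chi_k(m) = zeta_9^(k*m) for k = 0,...,8. Row orthogonality: sum_m chi_k(m) conj(chi_l(m)) = 9 * [k = l].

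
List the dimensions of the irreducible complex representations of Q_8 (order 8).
Dimensions: 1, 1, 1, 1, 2

Solution. There are 5 irreducibles (= number of conjugacy classes). Their dimensions d_i satisfy sum d_i^2 = |G| = 8: 1 + 1 + 1 + 1 + 4 = 8.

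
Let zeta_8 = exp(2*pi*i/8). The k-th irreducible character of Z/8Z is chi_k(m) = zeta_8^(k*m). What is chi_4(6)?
chi_4(6) = zeta_8^24 = 1

Working: chi_4(6) = zeta_8^(4*6) = zeta_8^24. Since zeta_8^8 = 1, this equals zeta_8^0 = exp(2*pi*i*0/8) = 1.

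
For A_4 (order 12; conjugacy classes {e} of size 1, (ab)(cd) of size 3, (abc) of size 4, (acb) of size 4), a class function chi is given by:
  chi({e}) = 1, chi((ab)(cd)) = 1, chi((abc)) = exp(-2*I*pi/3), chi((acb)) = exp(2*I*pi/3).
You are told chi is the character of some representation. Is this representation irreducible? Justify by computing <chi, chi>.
Irreducible: <chi, chi> = 1.

Explanation: <chi, chi> = (1/|G|) sum_C |C| * |chi(C)|^2 = (1/12)[1*|1|^2 + 3*|1|^2 + 4*|exp(-2*I*pi/3)|^2 + 4*|exp(2*I*pi/3)|^2]
  = (1/12)[(1) + (3) + (4) + (4)] = 12/12 = 1.
(Exp terms are combined using exp(i*s)*conj(exp(i*t)) = exp(i*(s-t)), and sums of them are collapsed using the identity that for every m > 1 the m distinct m-th roots of unity sum to 0, e.g. 1 + exp(2*I*pi/3) + exp(-2*I*pi/3) = 0.)
A character is irreducible iff <chi, chi> = 1, so this representation is irreducible.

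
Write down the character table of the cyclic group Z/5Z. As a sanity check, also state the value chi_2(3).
Character table of Z/5Z (irreps indexed chi_0,...,chi_4 with chi_k(m) = zeta_5^(k*m), zeta_5 = exp(2*pi*i/5)):
  irrep \ class  {0} (size 1)  {1} (size 1)    {2} (size 1)    {3} (size 1)    {4} (size 1)  
  chi_0          1             1               1               1               1             
  chi_1          1             exp(2*I*pi/5)   exp(4*I*pi/5)   exp(-4*I*pi/5)  exp(-2*I*pi/5)
  chi_2          1             exp(4*I*pi/5)   exp(-2*I*pi/5)  exp(2*I*pi/5)   exp(-4*I*pi/5)
  chi_3          1             exp(-4*I*pi/5)  exp(2*I*pi/5)   exp(-2*I*pi/5)  exp(4*I*pi/5) 
  chi_4          1             exp(-2*I*pi/5)  exp(-4*I*pi/5)  exp(4*I*pi/5)   exp(2*I*pi/5) 

Spot check: chi_2(3) = zeta_5^(2*3) = zeta_5^6 = exp(2*I*pi/5).

Explanation: Z/5Z is abelian, so all 5 irreducible complex representations are 1-dimensional. They are given by chi_k(m) = zeta_5^(k*m) for k = 0,...,4. Row orthogonality: sum_m chi_k(m) conj(chi_l(m)) = 5 * [k = l].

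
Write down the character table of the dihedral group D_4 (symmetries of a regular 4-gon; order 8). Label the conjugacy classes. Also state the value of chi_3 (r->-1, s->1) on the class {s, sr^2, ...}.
Conjugacy classes: {e} of size 1, {r^2} of size 1, {r^1, r^3} of size 2, {s, sr^2, ...} of size 2, {sr, sr^3, ...} of size 2.
Character table:
  irrep \ class              {e} (size 1)  {r^2} (size 1)  {r^1, r^3} (size 2)  {s, sr^2, ...} (size 2)  {sr, sr^3, ...} (size 2)
  chi_1 (triv)               1             1               1                    1                        1                       
  chi_2 (sign: r->1, s->-1)  1             1               1                    -1                       -1                      
  chi_3 (r->-1, s->1)        1             1               -1                   1                        -1                      
  chi_4 (r->-1, s->-1)       1             1               -1                   -1                       1                       
  chi_5 (2d, j=1)            2             -2              0                    0                        0                       

Spot check: chi_3 (r->-1, s->1) on {s, sr^2, ...} = 1.

Justification: D_4 has order 2*4 = 8 with 5 conjugacy classes, hence 5 irreducibles. Sum of squared dims 1 + 1 + 1 + 1 + 4 = 8 = |G|. Linear characters come from the abelianisation; the 2-dimensional irreps have character r^k -> 2*cos(2*pi*j*k/4), reflections -> 0.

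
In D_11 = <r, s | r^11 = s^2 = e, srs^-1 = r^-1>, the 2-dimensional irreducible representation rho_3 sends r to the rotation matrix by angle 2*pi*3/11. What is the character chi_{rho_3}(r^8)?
chi_{rho_3}(r^8) = 2*cos(2*pi*3*8/11) = 2*cos(48*pi/11)

rho_3(r^8) is rotation by angle 2*pi*3*8/11, whose trace is 2*cos(2*pi*3*8/11) = 2*cos(48*pi/11).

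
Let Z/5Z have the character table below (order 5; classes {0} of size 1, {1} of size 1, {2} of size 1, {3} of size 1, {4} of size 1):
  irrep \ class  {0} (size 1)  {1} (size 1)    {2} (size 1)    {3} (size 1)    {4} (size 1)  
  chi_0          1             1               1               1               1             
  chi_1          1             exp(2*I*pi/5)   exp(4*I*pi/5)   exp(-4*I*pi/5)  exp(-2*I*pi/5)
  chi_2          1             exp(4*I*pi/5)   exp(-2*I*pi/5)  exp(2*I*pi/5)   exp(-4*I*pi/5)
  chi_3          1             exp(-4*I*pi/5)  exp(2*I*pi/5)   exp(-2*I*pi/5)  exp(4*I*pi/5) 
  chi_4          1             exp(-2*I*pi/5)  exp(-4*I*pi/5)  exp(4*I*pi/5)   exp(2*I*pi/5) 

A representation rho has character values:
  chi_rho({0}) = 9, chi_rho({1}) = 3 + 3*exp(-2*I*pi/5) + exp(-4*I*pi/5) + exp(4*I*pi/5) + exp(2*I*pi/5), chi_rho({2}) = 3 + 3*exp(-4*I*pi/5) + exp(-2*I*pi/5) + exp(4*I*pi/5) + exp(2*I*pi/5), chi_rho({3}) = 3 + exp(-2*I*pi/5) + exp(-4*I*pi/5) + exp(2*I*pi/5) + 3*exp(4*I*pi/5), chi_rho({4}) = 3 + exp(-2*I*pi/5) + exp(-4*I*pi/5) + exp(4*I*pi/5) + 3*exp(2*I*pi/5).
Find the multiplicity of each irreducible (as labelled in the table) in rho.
Multiplicities: chi_0: 3, chi_1: 1, chi_2: 1, chi_3: 1, chi_4: 3.

Working: Use <chi_rho, chi> = (1/|G|) sum_C |C| * chi_rho(C) * conj(chi(C)) with |G| = 5 for each irreducible chi in the table:
  <chi_rho, chi_0> = (1/5)[1*(9)*conj(1) + 1*(3 + 3*exp(-2*I*pi/5) + exp(-4*I*pi/5) + exp(4*I*pi/5) + exp(2*I*pi/5))*conj(1) + 1*(3 + 3*exp(-4*I*pi/5) + exp(-2*I*pi/5) + exp(4*I*pi/5) + exp(2*I*pi/5))*conj(1) + 1*(3 + exp(-2*I*pi/5) + exp(-4*I*pi/5) + exp(2*I*pi/5) + 3*exp(4*I*pi/5))*conj(1) + 1*(3 + exp(-2*I*pi/5) + exp(-4*I*pi/5) + exp(4*I*pi/5) + 3*exp(2*I*pi/5))*conj(1)]
      = (1/5)[(9) + (3 + 3*exp(-2*I*pi/5) + exp(-4*I*pi/5) + exp(4*I*pi/5) + exp(2*I*pi/5)) + (3 + 3*exp(-4*I*pi/5) + exp(-2*I*pi/5) + exp(4*I*pi/5) + exp(2*I*pi/5)) + (3 + exp(-2*I*pi/5) + exp(-4*I*pi/5) + exp(2*I*pi/5) + 3*exp(4*I*pi/5)) + (3 + exp(-2*I*pi/5) + exp(-4*I*pi/5) + exp(4*I*pi/5) + 3*exp(2*I*pi/5))] = 15/5 = 3
  <chi_rho, chi_1> = (1/5)[1*(9)*conj(1) + 1*(3 + 3*exp(-2*I*pi/5) + exp(-4*I*pi/5) + exp(4*I*pi/5) + exp(2*I*pi/5))*conj(exp(2*I*pi/5)) + 1*(3 + 3*exp(-4*I*pi/5) + exp(-2*I*pi/5) + exp(4*I*pi/5) + exp(2*I*pi/5))*conj(exp(4*I*pi/5)) + 1*(3 + exp(-2*I*pi/5) + exp(-4*I*pi/5) + exp(2*I*pi/5) + 3*exp(4*I*pi/5))*conj(exp(-4*I*pi/5)) + 1*(3 + exp(-2*I*pi/5) + exp(-4*I*pi/5) + exp(4*I*pi/5) + 3*exp(2*I*pi/5))*conj(exp(-2*I*pi/5))]
      = (1/5)[(9) + (1 + 3*exp(-2*I*pi/5) + 3*exp(-4*I*pi/5) + exp(4*I*pi/5) + exp(2*I*pi/5)) + (1 + 3*exp(-4*I*pi/5) + exp(-2*I*pi/5) + exp(4*I*pi/5) + 3*exp(2*I*pi/5)) + (1 + 3*exp(-2*I*pi/5) + exp(-4*I*pi/5) + exp(2*I*pi/5) + 3*exp(4*I*pi/5)) + (1 + exp(-2*I*pi/5) + exp(-4*I*pi/5) + 3*exp(4*I*pi/5) + 3*exp(2*I*pi/5))] = 5/5 = 1
  <chi_rho, chi_2> = (1/5)[1*(9)*conj(1) + 1*(3 + 3*exp(-2*I*pi/5) + exp(-4*I*pi/5) + exp(4*I*pi/5) + exp(2*I*pi/5))*conj(exp(4*I*pi/5)) + 1*(3 + 3*exp(-4*I*pi/5) + exp(-2*I*pi/5) + exp(4*I*pi/5) + exp(2*I*pi/5))*conj(exp(-2*I*pi/5)) + 1*(3 + exp(-2*I*pi/5) + exp(-4*I*pi/5) + exp(2*I*pi/5) + 3*exp(4*I*pi/5))*conj(exp(2*I*pi/5)) + 1*(3 + exp(-2*I*pi/5) + exp(-4*I*pi/5) + exp(4*I*pi/5) + 3*exp(2*I*pi/5))*conj(exp(-4*I*pi/5))]
      = (1/5)[(9) + (1 + 3*exp(-4*I*pi/5) + exp(-2*I*pi/5) + exp(2*I*pi/5) + 3*exp(4*I*pi/5)) + (1 + 3*exp(-2*I*pi/5) + exp(-4*I*pi/5) + exp(4*I*pi/5) + 3*exp(2*I*pi/5)) + (1 + 3*exp(-2*I*pi/5) + exp(-4*I*pi/5) + exp(4*I*pi/5) + 3*exp(2*I*pi/5)) + (1 + 3*exp(-4*I*pi/5) + exp(-2*I*pi/5) + exp(2*I*pi/5) + 3*exp(4*I*pi/5))] = 5/5 = 1
  <chi_rho, chi_3> = (1/5)[1*(9)*conj(1) + 1*(3 + 3*exp(-2*I*pi/5) + exp(-4*I*pi/5) + exp(4*I*pi/5) + exp(2*I*pi/5))*conj(exp(-4*I*pi/5)) + 1*(3 + 3*exp(-4*I*pi/5) + exp(-2*I*pi/5) + exp(4*I*pi/5) + exp(2*I*pi/5))*conj(exp(2*I*pi/5)) + 1*(3 + exp(-2*I*pi/5) + exp(-4*I*pi/5) + exp(2*I*pi/5) + 3*exp(4*I*pi/5))*conj(exp(-2*I*pi/5)) + 1*(3 + exp(-2*I*pi/5) + exp(-4*I*pi/5) + exp(4*I*pi/5) + 3*exp(2*I*pi/5))*conj(exp(4*I*pi/5))]
      = (1/5)[(9) + (1 + exp(-2*I*pi/5) + exp(-4*I*pi/5) + 3*exp(4*I*pi/5) + 3*exp(2*I*pi/5)) + (1 + 3*exp(-2*I*pi/5) + exp(-4*I*pi/5) + exp(2*I*pi/5) + 3*exp(4*I*pi/5)) + (1 + 3*exp(-4*I*pi/5) + exp(-2*I*pi/5) + exp(4*I*pi/5) + 3*exp(2*I*pi/5)) + (1 + 3*exp(-2*I*pi/5) + 3*exp(-4*I*pi/5) + exp(4*I*pi/5) + exp(2*I*pi/5))] = 5/5 = 1
  <chi_rho, chi_4> = (1/5)[1*(9)*conj(1) + 1*(3 + 3*exp(-2*I*pi/5) + exp(-4*I*pi/5) + exp(4*I*pi/5) + exp(2*I*pi/5))*conj(exp(-2*I*pi/5)) + 1*(3 + 3*exp(-4*I*pi/5) + exp(-2*I*pi/5) + exp(4*I*pi/5) + exp(2*I*pi/5))*conj(exp(-4*I*pi/5)) + 1*(3 + exp(-2*I*pi/5) + exp(-4*I*pi/5) + exp(2*I*pi/5) + 3*exp(4*I*pi/5))*conj(exp(4*I*pi/5)) + 1*(3 + exp(-2*I*pi/5) + exp(-4*I*pi/5) + exp(4*I*pi/5) + 3*exp(2*I*pi/5))*conj(exp(2*I*pi/5))]
      = (1/5)[(9) + (3 + exp(-2*I*pi/5) + exp(-4*I*pi/5) + exp(4*I*pi/5) + 3*exp(2*I*pi/5)) + (3 + exp(-2*I*pi/5) + exp(-4*I*pi/5) + exp(2*I*pi/5) + 3*exp(4*I*pi/5)) + (3 + 3*exp(-4*I*pi/5) + exp(-2*I*pi/5) + exp(4*I*pi/5) + exp(2*I*pi/5)) + (3 + 3*exp(-2*I*pi/5) + exp(-4*I*pi/5) + exp(4*I*pi/5) + exp(2*I*pi/5))] = 15/5 = 3
(Exp terms are combined using exp(i*s)*conj(exp(i*t)) = exp(i*(s-t)), and sums of them are collapsed using the identity that for every m > 1 the m distinct m-th roots of unity sum to 0, e.g. 1 + exp(2*I*pi/3) + exp(-2*I*pi/3) = 0.)
Dimension check: dim(rho) = sum (mult * dim) = 3*1 + 1*1 + 1*1 + 1*1 + 3*1 = 9 = chi_rho(e) = 9.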